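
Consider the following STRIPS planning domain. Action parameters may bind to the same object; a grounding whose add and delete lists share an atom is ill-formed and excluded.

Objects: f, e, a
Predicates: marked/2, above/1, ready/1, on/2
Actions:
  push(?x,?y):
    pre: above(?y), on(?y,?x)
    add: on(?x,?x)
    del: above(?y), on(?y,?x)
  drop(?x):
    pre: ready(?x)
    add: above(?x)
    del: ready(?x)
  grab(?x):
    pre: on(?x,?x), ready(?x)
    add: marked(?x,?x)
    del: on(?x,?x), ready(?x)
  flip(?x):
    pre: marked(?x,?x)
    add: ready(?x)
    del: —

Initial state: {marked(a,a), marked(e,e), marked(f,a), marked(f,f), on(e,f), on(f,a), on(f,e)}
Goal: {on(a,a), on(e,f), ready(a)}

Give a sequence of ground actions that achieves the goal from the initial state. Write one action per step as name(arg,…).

flip(f); drop(f); push(a,f); flip(a)

1. flip(f)  →  {marked(a,a), marked(e,e), marked(f,a), marked(f,f), on(e,f), on(f,a), on(f,e), ready(f)}
2. drop(f)  →  {above(f), marked(a,a), marked(e,e), marked(f,a), marked(f,f), on(e,f), on(f,a), on(f,e)}
3. push(a,f)  →  {marked(a,a), marked(e,e), marked(f,a), marked(f,f), on(a,a), on(e,f), on(f,e)}
4. flip(a)  →  {marked(a,a), marked(e,e), marked(f,a), marked(f,f), on(a,a), on(e,f), on(f,e), ready(a)}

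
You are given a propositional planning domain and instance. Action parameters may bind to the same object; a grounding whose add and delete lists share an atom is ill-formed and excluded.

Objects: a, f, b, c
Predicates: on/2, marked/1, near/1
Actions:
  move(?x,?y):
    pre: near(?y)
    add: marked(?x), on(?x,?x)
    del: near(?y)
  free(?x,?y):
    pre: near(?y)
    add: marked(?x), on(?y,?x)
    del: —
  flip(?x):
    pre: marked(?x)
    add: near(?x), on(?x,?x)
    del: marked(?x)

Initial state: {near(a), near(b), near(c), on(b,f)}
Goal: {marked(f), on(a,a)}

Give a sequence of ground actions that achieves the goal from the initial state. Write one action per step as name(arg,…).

move(a,a); move(f,b)

1. move(a,a)  →  {marked(a), near(b), near(c), on(a,a), on(b,f)}
2. move(f,b)  →  {marked(a), marked(f), near(c), on(a,a), on(b,f), on(f,f)}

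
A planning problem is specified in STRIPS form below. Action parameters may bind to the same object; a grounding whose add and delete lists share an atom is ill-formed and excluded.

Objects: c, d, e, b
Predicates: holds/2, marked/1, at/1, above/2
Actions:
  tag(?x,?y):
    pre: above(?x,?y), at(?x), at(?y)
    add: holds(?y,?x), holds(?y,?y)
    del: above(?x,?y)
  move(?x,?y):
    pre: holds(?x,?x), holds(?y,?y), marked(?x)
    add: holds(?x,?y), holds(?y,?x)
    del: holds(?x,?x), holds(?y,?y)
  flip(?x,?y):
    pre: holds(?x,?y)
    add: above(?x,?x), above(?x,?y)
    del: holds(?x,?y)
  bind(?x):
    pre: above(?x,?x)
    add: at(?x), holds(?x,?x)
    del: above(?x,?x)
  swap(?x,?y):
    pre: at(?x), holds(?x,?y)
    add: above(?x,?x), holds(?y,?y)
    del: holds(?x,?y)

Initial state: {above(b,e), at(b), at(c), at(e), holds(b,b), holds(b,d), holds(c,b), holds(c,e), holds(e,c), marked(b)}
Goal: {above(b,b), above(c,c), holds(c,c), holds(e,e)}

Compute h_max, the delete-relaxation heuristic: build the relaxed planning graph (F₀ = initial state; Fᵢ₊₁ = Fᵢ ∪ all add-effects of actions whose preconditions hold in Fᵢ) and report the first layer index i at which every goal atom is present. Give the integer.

F0 = init (10 atoms)
F1 = F0 ∪ {above(b,b), above(b,d), above(c,b), above(c,c), above(c,e), above(e,c), above(e,e), holds(c,c), holds(d,d), holds(e,b), holds(e,e)}  (21 atoms)
goal ⊆ F1  ⇒  h_max = 1

1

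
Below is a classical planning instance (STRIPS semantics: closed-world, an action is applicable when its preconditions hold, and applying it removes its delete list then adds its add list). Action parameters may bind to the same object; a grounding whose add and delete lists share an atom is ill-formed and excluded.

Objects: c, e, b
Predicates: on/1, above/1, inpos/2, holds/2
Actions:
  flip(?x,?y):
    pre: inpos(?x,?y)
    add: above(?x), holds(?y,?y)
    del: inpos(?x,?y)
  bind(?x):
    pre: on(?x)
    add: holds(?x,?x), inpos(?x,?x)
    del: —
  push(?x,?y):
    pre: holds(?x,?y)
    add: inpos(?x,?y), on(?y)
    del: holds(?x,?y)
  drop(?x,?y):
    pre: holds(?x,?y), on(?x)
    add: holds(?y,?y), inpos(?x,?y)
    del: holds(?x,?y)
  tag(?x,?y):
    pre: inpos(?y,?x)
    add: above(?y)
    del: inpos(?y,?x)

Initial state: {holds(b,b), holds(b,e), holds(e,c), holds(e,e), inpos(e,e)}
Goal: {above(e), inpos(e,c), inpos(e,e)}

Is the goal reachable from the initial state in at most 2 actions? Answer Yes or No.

1. flip(e,e)  →  {above(e), holds(b,b), holds(b,e), holds(e,c), holds(e,e)}
2. push(e,c)  →  {above(e), holds(b,b), holds(b,e), holds(e,e), inpos(e,c), on(c)}
3. push(e,e)  →  {above(e), holds(b,b), holds(b,e), inpos(e,c), inpos(e,e), on(c), on(e)}
optimal plan length = 3; 3 > 2

No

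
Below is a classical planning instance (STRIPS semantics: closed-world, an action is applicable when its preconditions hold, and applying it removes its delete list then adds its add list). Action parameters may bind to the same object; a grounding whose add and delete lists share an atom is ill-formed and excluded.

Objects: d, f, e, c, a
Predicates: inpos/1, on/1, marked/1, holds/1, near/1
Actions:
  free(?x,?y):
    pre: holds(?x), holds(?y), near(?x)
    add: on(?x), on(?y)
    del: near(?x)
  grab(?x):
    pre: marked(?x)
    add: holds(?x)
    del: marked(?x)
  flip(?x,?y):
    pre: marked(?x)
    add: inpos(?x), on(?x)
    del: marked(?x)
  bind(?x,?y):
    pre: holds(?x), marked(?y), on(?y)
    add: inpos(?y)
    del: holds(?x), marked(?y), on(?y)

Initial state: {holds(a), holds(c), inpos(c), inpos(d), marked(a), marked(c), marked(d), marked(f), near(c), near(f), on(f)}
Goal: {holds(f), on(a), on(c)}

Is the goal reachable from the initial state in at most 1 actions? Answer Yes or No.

1. free(c,a)  →  {holds(a), holds(c), inpos(c), inpos(d), marked(a), marked(c), marked(d), marked(f), near(f), on(a), on(c), on(f)}
2. grab(f)  →  {holds(a), holds(c), holds(f), inpos(c), inpos(d), marked(a), marked(c), marked(d), near(f), on(a), on(c), on(f)}
optimal plan length = 2; 2 > 1

No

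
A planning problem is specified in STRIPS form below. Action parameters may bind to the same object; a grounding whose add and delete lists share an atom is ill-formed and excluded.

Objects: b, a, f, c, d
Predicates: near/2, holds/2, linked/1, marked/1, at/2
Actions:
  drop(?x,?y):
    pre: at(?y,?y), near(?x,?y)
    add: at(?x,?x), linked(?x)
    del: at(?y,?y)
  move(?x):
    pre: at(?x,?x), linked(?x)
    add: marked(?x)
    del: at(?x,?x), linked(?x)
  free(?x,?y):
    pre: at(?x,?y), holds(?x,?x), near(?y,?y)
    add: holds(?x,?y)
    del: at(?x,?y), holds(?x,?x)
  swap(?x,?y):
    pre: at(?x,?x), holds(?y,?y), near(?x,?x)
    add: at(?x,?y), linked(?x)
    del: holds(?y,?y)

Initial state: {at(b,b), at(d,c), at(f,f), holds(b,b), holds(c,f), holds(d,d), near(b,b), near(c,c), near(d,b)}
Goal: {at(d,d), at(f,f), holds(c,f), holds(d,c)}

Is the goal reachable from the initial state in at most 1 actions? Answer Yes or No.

No

1. drop(d,b)  →  {at(d,c), at(d,d), at(f,f), holds(b,b), holds(c,f), holds(d,d), linked(d), near(b,b), near(c,c), near(d,b)}
2. free(d,c)  →  {at(d,d), at(f,f), holds(b,b), holds(c,f), holds(d,c), linked(d), near(b,b), near(c,c), near(d,b)}
optimal plan length = 2; 2 > 1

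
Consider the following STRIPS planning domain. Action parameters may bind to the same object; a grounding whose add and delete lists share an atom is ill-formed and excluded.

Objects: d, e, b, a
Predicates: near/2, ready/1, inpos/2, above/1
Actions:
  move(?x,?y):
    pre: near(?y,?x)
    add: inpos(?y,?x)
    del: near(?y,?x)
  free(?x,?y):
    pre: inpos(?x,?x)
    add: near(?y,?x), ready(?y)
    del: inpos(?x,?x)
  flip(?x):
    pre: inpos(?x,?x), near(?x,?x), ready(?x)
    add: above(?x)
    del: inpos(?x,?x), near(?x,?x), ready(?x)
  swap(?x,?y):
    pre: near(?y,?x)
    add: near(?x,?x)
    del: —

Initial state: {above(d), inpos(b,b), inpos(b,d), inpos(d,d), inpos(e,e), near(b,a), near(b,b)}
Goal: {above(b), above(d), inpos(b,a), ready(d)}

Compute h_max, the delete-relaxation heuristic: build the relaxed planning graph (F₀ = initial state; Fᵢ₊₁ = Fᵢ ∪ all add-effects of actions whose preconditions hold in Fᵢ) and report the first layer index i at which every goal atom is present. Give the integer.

2

F0 = init (7 atoms)
F1 = F0 ∪ {inpos(b,a), near(a,a), near(a,b), near(a,d), near(a,e), near(b,d), near(b,e), near(d,b), near(d,d), near(d,e), near(e,b), near(e,d), near(e,e), ready(a), ready(b), ready(d), ready(e)}  (24 atoms)
F2 = F1 ∪ {above(b), above(e), inpos(a,a), inpos(a,b), inpos(a,d), inpos(a,e), inpos(b,e), inpos(d,b), inpos(d,e), inpos(e,b), inpos(e,d)}  (35 atoms)
goal ⊆ F2  ⇒  h_max = 2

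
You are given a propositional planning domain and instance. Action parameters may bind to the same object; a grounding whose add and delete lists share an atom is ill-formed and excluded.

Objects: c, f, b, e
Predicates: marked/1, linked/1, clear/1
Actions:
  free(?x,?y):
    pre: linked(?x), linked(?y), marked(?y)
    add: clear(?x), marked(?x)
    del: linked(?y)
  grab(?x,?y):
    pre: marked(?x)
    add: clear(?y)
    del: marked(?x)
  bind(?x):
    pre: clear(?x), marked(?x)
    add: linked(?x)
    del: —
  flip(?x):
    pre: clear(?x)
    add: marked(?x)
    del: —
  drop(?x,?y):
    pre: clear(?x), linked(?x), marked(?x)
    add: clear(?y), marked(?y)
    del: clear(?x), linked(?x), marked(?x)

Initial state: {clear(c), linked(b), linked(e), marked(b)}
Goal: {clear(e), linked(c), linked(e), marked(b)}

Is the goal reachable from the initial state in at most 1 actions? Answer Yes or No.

1. free(e,b)  →  {clear(c), clear(e), linked(e), marked(b), marked(e)}
2. flip(c)  →  {clear(c), clear(e), linked(e), marked(b), marked(c), marked(e)}
3. bind(c)  →  {clear(c), clear(e), linked(c), linked(e), marked(b), marked(c), marked(e)}
optimal plan length = 3; 3 > 1

No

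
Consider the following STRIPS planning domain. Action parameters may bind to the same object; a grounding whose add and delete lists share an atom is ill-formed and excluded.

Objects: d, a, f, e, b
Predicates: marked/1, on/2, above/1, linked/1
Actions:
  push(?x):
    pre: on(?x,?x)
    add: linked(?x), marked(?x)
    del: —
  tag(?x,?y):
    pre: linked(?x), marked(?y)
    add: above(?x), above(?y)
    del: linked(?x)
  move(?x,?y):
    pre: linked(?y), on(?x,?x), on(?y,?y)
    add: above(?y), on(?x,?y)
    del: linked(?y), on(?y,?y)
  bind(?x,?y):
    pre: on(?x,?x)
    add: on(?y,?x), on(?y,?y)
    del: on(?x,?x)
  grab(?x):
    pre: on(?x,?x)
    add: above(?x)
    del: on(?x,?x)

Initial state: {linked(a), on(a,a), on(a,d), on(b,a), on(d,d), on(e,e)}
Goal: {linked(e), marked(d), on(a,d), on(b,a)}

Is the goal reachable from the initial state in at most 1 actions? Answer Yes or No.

1. push(d)  →  {linked(a), linked(d), marked(d), on(a,a), on(a,d), on(b,a), on(d,d), on(e,e)}
2. push(e)  →  {linked(a), linked(d), linked(e), marked(d), marked(e), on(a,a), on(a,d), on(b,a), on(d,d), on(e,e)}
optimal plan length = 2; 2 > 1

No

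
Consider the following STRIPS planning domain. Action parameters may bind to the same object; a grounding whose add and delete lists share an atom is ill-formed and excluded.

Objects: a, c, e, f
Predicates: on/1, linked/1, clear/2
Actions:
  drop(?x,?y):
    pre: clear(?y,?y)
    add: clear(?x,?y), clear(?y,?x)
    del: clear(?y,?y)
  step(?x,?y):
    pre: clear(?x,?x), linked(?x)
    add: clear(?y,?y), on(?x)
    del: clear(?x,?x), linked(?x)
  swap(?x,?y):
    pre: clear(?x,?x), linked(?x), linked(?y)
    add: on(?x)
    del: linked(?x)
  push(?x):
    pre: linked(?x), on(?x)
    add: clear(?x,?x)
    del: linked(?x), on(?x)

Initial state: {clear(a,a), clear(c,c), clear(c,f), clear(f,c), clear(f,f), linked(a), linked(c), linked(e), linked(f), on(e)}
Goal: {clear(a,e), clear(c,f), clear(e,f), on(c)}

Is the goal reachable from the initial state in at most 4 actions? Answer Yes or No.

Yes

1. drop(e,a)  →  {clear(a,e), clear(c,c), clear(c,f), clear(e,a), clear(f,c), clear(f,f), linked(a), linked(c), linked(e), linked(f), on(e)}
2. drop(e,f)  →  {clear(a,e), clear(c,c), clear(c,f), clear(e,a), clear(e,f), clear(f,c), clear(f,e), linked(a), linked(c), linked(e), linked(f), on(e)}
3. step(c,a)  →  {clear(a,a), clear(a,e), clear(c,f), clear(e,a), clear(e,f), clear(f,c), clear(f,e), linked(a), linked(e), linked(f), on(c), on(e)}
optimal plan length = 3; 3 ≤ 4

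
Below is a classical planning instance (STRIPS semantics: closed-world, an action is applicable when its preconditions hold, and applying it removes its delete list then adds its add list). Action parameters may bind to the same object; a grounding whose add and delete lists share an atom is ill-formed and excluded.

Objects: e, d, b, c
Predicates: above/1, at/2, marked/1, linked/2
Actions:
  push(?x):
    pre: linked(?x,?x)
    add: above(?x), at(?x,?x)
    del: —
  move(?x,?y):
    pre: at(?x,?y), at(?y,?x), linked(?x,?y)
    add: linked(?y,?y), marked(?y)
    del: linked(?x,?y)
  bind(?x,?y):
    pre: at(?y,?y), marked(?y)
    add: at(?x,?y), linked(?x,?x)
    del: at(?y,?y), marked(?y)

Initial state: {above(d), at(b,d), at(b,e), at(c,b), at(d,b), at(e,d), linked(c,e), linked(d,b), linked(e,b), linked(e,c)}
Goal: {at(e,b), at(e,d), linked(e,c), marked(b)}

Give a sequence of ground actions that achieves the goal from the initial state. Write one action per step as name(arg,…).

move(d,b); push(b); bind(e,b); move(e,b)

1. move(d,b)  →  {above(d), at(b,d), at(b,e), at(c,b), at(d,b), at(e,d), linked(b,b), linked(c,e), linked(e,b), linked(e,c), marked(b)}
2. push(b)  →  {above(b), above(d), at(b,b), at(b,d), at(b,e), at(c,b), at(d,b), at(e,d), linked(b,b), linked(c,e), linked(e,b), linked(e,c), marked(b)}
3. bind(e,b)  →  {above(b), above(d), at(b,d), at(b,e), at(c,b), at(d,b), at(e,b), at(e,d), linked(b,b), linked(c,e), linked(e,b), linked(e,c), linked(e,e)}
4. move(e,b)  →  {above(b), above(d), at(b,d), at(b,e), at(c,b), at(d,b), at(e,b), at(e,d), linked(b,b), linked(c,e), linked(e,c), linked(e,e), marked(b)}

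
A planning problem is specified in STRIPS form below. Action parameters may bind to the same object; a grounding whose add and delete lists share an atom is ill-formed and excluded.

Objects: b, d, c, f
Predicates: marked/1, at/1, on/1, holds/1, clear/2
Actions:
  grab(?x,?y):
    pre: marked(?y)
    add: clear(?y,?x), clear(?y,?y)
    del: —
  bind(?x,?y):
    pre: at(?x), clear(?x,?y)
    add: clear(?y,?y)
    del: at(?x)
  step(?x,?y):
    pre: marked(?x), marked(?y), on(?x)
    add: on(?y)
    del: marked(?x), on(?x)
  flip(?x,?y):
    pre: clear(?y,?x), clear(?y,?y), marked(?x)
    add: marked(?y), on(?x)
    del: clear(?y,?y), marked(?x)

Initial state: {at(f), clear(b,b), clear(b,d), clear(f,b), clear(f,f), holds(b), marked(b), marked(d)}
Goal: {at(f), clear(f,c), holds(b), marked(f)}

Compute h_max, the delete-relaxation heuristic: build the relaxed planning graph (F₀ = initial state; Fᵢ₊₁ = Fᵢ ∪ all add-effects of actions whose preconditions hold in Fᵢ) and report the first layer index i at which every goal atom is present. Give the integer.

2

F0 = init (8 atoms)
F1 = F0 ∪ {clear(b,c), clear(b,f), clear(d,b), clear(d,c), clear(d,d), clear(d,f), marked(f), on(b), on(d)}  (17 atoms)
F2 = F1 ∪ {clear(f,c), clear(f,d), on(f)}  (20 atoms)
goal ⊆ F2  ⇒  h_max = 2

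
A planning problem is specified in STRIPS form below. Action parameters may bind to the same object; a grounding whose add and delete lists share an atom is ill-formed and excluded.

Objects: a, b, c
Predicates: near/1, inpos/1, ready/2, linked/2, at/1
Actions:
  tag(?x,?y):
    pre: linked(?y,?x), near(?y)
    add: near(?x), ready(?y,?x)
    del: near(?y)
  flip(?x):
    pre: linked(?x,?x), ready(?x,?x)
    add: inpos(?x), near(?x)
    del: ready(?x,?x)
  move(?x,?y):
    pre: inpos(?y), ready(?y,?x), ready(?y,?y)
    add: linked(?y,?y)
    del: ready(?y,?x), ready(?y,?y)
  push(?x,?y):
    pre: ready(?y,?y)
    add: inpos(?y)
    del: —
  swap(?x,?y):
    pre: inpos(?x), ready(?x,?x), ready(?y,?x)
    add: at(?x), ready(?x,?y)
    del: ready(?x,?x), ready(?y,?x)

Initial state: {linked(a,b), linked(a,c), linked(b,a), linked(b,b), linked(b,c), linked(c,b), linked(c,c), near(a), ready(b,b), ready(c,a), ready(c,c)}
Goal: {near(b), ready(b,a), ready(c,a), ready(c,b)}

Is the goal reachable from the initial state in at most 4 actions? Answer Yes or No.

Yes

1. tag(b,a)  →  {linked(a,b), linked(a,c), linked(b,a), linked(b,b), linked(b,c), linked(c,b), linked(c,c), near(b), ready(a,b), ready(b,b), ready(c,a), ready(c,c)}
2. tag(a,b)  →  {linked(a,b), linked(a,c), linked(b,a), linked(b,b), linked(b,c), linked(c,b), linked(c,c), near(a), ready(a,b), ready(b,a), ready(b,b), ready(c,a), ready(c,c)}
3. tag(c,a)  →  {linked(a,b), linked(a,c), linked(b,a), linked(b,b), linked(b,c), linked(c,b), linked(c,c), near(c), ready(a,b), ready(a,c), ready(b,a), ready(b,b), ready(c,a), ready(c,c)}
4. tag(b,c)  →  {linked(a,b), linked(a,c), linked(b,a), linked(b,b), linked(b,c), linked(c,b), linked(c,c), near(b), ready(a,b), ready(a,c), ready(b,a), ready(b,b), ready(c,a), ready(c,b), ready(c,c)}
optimal plan length = 4; 4 ≤ 4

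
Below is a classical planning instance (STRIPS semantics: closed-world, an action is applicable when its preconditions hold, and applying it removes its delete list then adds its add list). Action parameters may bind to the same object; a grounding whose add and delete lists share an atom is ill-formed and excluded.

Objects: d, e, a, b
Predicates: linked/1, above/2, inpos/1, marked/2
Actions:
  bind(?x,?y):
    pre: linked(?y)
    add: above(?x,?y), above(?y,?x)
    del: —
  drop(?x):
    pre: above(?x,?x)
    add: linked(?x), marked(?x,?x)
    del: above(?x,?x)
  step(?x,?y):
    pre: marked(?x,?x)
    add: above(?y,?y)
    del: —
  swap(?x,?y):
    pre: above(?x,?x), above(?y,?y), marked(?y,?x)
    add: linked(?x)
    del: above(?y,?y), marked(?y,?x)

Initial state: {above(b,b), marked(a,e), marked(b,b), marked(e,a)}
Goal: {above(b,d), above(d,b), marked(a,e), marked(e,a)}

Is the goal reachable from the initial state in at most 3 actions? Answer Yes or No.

1. drop(b)  →  {linked(b), marked(a,e), marked(b,b), marked(e,a)}
2. bind(d,b)  →  {above(b,d), above(d,b), linked(b), marked(a,e), marked(b,b), marked(e,a)}
optimal plan length = 2; 2 ≤ 3

Yes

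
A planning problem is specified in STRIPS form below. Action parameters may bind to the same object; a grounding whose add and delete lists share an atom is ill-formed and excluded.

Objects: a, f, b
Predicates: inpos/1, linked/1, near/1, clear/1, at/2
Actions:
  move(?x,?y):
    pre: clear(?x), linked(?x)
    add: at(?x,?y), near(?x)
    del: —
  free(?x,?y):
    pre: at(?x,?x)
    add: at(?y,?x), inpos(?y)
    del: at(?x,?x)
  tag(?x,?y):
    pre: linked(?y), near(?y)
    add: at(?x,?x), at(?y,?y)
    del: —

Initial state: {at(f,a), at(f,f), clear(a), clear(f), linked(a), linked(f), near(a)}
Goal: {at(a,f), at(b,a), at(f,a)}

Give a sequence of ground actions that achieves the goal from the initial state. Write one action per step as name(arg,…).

1. move(a,a)  →  {at(a,a), at(f,a), at(f,f), clear(a), clear(f), linked(a), linked(f), near(a)}
2. move(a,f)  →  {at(a,a), at(a,f), at(f,a), at(f,f), clear(a), clear(f), linked(a), linked(f), near(a)}
3. free(a,b)  →  {at(a,f), at(b,a), at(f,a), at(f,f), clear(a), clear(f), inpos(b), linked(a), linked(f), near(a)}

move(a,a); move(a,f); free(a,b)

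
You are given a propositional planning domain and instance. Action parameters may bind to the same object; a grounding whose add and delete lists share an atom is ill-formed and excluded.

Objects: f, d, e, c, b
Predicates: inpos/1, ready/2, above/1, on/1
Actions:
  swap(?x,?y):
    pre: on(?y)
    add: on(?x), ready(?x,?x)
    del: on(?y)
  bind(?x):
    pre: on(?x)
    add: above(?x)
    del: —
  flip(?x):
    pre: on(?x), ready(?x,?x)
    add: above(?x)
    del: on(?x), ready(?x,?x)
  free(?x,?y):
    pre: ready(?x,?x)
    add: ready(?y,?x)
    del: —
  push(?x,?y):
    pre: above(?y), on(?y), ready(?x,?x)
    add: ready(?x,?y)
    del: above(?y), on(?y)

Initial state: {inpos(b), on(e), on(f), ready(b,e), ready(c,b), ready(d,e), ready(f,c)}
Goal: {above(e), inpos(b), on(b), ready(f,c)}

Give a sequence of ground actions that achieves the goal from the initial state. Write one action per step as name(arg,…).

swap(b,f); bind(e)

1. swap(b,f)  →  {inpos(b), on(b), on(e), ready(b,b), ready(b,e), ready(c,b), ready(d,e), ready(f,c)}
2. bind(e)  →  {above(e), inpos(b), on(b), on(e), ready(b,b), ready(b,e), ready(c,b), ready(d,e), ready(f,c)}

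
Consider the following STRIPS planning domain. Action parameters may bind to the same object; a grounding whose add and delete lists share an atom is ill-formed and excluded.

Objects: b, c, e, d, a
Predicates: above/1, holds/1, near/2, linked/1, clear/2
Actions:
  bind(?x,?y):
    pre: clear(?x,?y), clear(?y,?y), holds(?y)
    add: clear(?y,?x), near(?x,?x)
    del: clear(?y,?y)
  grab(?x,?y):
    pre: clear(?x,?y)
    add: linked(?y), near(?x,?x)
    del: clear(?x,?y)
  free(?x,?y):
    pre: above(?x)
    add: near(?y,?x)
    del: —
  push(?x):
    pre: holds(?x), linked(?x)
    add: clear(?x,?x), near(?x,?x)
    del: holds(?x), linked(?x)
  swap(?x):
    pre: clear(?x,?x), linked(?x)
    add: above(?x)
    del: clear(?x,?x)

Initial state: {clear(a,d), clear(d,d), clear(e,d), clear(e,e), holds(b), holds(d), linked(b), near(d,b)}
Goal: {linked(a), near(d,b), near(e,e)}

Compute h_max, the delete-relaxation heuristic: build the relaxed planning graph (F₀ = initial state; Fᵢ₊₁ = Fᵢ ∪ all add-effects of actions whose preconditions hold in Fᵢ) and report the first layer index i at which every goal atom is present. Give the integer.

F0 = init (8 atoms)
F1 = F0 ∪ {clear(b,b), clear(d,a), clear(d,e), linked(d), linked(e), near(a,a), near(b,b), near(d,d), near(e,e)}  (17 atoms)
F2 = F1 ∪ {above(b), above(d), above(e), linked(a)}  (21 atoms)
goal ⊆ F2  ⇒  h_max = 2

2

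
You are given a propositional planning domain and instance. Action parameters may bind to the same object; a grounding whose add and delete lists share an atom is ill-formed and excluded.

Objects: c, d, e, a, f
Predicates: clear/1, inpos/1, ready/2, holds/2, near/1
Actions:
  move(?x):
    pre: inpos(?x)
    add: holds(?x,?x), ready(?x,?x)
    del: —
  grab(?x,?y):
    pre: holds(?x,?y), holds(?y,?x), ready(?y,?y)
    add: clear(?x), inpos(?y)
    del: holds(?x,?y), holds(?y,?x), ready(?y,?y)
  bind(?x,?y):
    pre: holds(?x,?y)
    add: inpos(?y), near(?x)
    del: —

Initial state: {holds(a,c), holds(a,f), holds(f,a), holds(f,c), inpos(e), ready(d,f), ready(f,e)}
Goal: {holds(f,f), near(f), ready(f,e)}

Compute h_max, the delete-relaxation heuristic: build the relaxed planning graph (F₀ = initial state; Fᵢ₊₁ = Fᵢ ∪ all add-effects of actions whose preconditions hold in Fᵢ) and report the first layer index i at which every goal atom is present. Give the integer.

2

F0 = init (7 atoms)
F1 = F0 ∪ {holds(e,e), inpos(a), inpos(c), inpos(f), near(a), near(f), ready(e,e)}  (14 atoms)
F2 = F1 ∪ {clear(e), holds(a,a), holds(c,c), holds(f,f), near(e), ready(a,a), ready(c,c), ready(f,f)}  (22 atoms)
goal ⊆ F2  ⇒  h_max = 2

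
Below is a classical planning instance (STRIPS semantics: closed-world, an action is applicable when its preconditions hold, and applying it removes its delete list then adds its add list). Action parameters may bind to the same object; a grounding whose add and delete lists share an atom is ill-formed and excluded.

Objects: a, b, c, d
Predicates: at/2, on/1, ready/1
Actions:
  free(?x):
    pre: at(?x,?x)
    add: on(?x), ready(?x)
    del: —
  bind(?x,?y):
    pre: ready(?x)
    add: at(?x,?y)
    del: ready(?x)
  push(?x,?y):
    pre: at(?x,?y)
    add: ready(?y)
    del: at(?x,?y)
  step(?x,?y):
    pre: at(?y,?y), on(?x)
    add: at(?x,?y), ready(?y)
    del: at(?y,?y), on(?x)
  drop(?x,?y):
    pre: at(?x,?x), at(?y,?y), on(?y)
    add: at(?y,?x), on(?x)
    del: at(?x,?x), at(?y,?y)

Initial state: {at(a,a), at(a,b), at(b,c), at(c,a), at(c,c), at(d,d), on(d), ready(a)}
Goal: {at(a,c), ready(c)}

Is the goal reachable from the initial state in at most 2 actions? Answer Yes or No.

1. free(a)  →  {at(a,a), at(a,b), at(b,c), at(c,a), at(c,c), at(d,d), on(a), on(d), ready(a)}
2. step(a,c)  →  {at(a,a), at(a,b), at(a,c), at(b,c), at(c,a), at(d,d), on(d), ready(a), ready(c)}
optimal plan length = 2; 2 ≤ 2

Yes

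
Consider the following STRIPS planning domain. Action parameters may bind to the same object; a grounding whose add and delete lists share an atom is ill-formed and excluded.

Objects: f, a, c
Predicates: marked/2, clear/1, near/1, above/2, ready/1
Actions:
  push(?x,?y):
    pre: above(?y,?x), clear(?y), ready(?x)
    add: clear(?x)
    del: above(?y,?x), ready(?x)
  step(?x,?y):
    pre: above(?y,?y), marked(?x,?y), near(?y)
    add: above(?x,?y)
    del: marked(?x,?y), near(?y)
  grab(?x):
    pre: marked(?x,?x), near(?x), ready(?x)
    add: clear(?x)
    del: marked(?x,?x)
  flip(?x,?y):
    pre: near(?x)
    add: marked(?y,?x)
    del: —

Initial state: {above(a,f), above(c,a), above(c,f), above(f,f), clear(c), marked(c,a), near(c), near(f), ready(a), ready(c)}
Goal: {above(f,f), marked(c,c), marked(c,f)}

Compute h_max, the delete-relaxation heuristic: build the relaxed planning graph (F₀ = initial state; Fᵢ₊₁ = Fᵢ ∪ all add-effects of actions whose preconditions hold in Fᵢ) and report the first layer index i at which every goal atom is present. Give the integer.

1

F0 = init (10 atoms)
F1 = F0 ∪ {clear(a), marked(a,c), marked(a,f), marked(c,c), marked(c,f), marked(f,c), marked(f,f)}  (17 atoms)
goal ⊆ F1  ⇒  h_max = 1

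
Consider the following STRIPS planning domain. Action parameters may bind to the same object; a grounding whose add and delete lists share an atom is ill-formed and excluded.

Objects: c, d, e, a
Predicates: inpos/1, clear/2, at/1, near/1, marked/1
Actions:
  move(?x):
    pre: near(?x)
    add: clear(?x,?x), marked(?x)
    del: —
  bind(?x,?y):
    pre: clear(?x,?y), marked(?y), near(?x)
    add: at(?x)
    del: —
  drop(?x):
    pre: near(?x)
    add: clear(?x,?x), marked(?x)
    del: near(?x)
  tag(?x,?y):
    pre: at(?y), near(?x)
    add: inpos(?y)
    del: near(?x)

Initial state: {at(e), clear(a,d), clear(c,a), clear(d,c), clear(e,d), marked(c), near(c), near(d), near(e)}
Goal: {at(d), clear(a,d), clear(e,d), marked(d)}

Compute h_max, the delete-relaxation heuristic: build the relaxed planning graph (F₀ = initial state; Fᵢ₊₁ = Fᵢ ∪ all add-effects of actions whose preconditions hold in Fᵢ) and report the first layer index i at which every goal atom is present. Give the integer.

F0 = init (9 atoms)
F1 = F0 ∪ {at(d), clear(c,c), clear(d,d), clear(e,e), inpos(e), marked(d), marked(e)}  (16 atoms)
goal ⊆ F1  ⇒  h_max = 1

1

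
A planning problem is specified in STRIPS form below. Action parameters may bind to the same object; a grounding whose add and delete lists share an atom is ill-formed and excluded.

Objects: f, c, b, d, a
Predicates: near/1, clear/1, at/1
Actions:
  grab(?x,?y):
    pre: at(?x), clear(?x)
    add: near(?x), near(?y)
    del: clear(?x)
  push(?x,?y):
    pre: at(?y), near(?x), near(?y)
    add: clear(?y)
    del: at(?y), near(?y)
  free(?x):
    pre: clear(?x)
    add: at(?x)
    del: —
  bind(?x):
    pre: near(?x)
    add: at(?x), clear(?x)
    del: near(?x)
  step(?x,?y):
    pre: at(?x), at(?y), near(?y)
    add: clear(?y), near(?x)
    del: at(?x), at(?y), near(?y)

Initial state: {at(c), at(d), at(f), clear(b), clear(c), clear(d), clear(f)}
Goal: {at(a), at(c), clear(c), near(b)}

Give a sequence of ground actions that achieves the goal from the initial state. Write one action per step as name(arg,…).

1. grab(f,b)  →  {at(c), at(d), at(f), clear(b), clear(c), clear(d), near(b), near(f)}
2. grab(d,a)  →  {at(c), at(d), at(f), clear(b), clear(c), near(a), near(b), near(d), near(f)}
3. bind(a)  →  {at(a), at(c), at(d), at(f), clear(a), clear(b), clear(c), near(b), near(d), near(f)}

grab(f,b); grab(d,a); bind(a)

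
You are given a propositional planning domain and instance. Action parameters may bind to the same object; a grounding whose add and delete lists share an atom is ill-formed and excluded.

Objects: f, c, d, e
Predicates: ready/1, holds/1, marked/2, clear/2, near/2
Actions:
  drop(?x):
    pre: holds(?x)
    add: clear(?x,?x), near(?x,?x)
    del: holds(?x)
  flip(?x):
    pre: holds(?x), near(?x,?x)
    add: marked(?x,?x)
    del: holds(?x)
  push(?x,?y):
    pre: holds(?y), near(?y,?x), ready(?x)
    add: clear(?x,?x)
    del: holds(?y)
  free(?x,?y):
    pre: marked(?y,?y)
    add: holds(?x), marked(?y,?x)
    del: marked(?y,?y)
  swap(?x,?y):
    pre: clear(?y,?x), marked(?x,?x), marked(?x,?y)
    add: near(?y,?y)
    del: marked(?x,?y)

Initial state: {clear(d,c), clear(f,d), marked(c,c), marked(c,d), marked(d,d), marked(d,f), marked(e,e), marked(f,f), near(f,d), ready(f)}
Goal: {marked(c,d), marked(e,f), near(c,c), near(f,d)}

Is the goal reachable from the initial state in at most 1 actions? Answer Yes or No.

1. free(f,e)  →  {clear(d,c), clear(f,d), holds(f), marked(c,c), marked(c,d), marked(d,d), marked(d,f), marked(e,f), marked(f,f), near(f,d), ready(f)}
2. free(c,f)  →  {clear(d,c), clear(f,d), holds(c), holds(f), marked(c,c), marked(c,d), marked(d,d), marked(d,f), marked(e,f), marked(f,c), near(f,d), ready(f)}
3. drop(c)  →  {clear(c,c), clear(d,c), clear(f,d), holds(f), marked(c,c), marked(c,d), marked(d,d), marked(d,f), marked(e,f), marked(f,c), near(c,c), near(f,d), ready(f)}
optimal plan length = 3; 3 > 1

No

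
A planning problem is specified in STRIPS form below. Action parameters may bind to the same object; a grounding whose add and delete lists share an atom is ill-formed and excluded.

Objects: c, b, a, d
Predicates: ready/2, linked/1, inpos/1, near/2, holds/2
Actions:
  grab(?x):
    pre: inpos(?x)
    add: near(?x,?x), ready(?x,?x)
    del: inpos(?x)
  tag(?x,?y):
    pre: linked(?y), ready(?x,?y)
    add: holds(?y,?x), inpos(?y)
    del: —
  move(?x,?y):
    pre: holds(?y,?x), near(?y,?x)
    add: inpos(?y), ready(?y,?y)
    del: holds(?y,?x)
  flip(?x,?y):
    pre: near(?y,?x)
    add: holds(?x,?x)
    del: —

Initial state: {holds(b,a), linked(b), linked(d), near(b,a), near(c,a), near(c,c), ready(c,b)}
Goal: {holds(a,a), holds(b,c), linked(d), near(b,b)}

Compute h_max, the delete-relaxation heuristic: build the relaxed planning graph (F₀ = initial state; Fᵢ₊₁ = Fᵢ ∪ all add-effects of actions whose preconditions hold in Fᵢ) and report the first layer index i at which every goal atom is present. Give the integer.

F0 = init (7 atoms)
F1 = F0 ∪ {holds(a,a), holds(b,c), holds(c,c), inpos(b), ready(b,b)}  (12 atoms)
F2 = F1 ∪ {holds(b,b), inpos(c), near(b,b), ready(c,c)}  (16 atoms)
goal ⊆ F2  ⇒  h_max = 2

2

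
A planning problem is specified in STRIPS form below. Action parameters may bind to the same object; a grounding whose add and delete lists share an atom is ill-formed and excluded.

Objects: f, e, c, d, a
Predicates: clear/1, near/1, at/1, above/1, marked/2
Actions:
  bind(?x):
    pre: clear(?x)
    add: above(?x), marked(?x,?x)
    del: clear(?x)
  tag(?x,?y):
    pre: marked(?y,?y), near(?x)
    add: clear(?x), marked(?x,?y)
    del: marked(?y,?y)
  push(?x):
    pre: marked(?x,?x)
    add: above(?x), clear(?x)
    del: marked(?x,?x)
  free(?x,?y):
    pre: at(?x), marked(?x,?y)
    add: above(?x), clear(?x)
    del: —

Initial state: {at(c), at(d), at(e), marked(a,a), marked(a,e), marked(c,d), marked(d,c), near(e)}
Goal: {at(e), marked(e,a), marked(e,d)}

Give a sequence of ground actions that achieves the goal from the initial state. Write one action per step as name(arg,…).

tag(e,a); free(d,c); bind(d); tag(e,d)

1. tag(e,a)  →  {at(c), at(d), at(e), clear(e), marked(a,e), marked(c,d), marked(d,c), marked(e,a), near(e)}
2. free(d,c)  →  {above(d), at(c), at(d), at(e), clear(d), clear(e), marked(a,e), marked(c,d), marked(d,c), marked(e,a), near(e)}
3. bind(d)  →  {above(d), at(c), at(d), at(e), clear(e), marked(a,e), marked(c,d), marked(d,c), marked(d,d), marked(e,a), near(e)}
4. tag(e,d)  →  {above(d), at(c), at(d), at(e), clear(e), marked(a,e), marked(c,d), marked(d,c), marked(e,a), marked(e,d), near(e)}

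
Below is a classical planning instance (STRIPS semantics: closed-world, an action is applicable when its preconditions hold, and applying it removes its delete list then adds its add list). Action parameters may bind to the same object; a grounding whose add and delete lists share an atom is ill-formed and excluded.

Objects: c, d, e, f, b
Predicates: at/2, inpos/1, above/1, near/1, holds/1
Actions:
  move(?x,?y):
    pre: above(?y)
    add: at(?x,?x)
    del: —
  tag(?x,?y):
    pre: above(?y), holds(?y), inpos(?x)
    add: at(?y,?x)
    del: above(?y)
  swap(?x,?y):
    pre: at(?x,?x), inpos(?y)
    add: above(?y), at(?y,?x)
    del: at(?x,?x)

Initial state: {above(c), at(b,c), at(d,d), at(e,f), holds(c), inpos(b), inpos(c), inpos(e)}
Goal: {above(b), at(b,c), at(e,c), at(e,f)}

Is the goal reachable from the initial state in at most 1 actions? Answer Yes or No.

1. move(c,c)  →  {above(c), at(b,c), at(c,c), at(d,d), at(e,f), holds(c), inpos(b), inpos(c), inpos(e)}
2. swap(c,e)  →  {above(c), above(e), at(b,c), at(d,d), at(e,c), at(e,f), holds(c), inpos(b), inpos(c), inpos(e)}
3. swap(d,b)  →  {above(b), above(c), above(e), at(b,c), at(b,d), at(e,c), at(e,f), holds(c), inpos(b), inpos(c), inpos(e)}
optimal plan length = 3; 3 > 1

No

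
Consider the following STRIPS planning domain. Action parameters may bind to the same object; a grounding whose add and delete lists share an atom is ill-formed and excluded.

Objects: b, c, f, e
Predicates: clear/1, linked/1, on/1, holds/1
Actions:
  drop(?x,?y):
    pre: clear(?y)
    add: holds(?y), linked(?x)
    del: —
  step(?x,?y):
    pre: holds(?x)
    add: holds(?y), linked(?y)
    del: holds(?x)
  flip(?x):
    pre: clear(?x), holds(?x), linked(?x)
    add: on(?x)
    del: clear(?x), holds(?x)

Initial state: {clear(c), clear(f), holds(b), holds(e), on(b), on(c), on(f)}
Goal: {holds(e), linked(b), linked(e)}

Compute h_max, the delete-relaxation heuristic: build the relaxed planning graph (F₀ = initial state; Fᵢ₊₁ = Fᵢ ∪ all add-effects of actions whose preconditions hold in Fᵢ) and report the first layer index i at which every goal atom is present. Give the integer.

F0 = init (7 atoms)
F1 = F0 ∪ {holds(c), holds(f), linked(b), linked(c), linked(e), linked(f)}  (13 atoms)
goal ⊆ F1  ⇒  h_max = 1

1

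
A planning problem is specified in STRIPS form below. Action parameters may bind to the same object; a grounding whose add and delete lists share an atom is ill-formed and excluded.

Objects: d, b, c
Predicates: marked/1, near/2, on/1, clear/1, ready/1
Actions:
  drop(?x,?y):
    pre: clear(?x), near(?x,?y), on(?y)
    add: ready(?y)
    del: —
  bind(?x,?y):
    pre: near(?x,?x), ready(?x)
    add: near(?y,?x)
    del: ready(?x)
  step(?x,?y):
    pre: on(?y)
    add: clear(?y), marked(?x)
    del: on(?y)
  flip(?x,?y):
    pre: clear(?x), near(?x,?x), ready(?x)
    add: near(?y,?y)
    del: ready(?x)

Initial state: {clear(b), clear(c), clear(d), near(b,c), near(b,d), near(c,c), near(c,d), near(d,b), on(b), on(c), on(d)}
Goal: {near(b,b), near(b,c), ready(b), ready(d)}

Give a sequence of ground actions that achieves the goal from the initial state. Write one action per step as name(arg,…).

drop(d,b); drop(b,d); drop(b,c); flip(c,b)

1. drop(d,b)  →  {clear(b), clear(c), clear(d), near(b,c), near(b,d), near(c,c), near(c,d), near(d,b), on(b), on(c), on(d), ready(b)}
2. drop(b,d)  →  {clear(b), clear(c), clear(d), near(b,c), near(b,d), near(c,c), near(c,d), near(d,b), on(b), on(c), on(d), ready(b), ready(d)}
3. drop(b,c)  →  {clear(b), clear(c), clear(d), near(b,c), near(b,d), near(c,c), near(c,d), near(d,b), on(b), on(c), on(d), ready(b), ready(c), ready(d)}
4. flip(c,b)  →  {clear(b), clear(c), clear(d), near(b,b), near(b,c), near(b,d), near(c,c), near(c,d), near(d,b), on(b), on(c), on(d), ready(b), ready(d)}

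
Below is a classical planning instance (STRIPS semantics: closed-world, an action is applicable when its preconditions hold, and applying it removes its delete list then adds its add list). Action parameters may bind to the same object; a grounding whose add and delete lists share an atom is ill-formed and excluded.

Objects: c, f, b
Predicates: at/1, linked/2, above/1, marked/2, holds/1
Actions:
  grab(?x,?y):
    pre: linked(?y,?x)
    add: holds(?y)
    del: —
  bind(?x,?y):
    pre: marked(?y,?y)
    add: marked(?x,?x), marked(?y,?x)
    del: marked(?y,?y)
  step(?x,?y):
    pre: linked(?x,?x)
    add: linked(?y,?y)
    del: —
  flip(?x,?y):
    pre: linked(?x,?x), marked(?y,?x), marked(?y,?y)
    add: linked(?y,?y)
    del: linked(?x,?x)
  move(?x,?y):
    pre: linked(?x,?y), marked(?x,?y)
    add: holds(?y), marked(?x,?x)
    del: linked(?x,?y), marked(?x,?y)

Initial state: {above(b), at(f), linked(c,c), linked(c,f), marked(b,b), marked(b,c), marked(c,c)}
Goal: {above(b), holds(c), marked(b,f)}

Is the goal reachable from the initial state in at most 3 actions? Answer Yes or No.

Yes

1. grab(c,c)  →  {above(b), at(f), holds(c), linked(c,c), linked(c,f), marked(b,b), marked(b,c), marked(c,c)}
2. bind(f,b)  →  {above(b), at(f), holds(c), linked(c,c), linked(c,f), marked(b,c), marked(b,f), marked(c,c), marked(f,f)}
optimal plan length = 2; 2 ≤ 3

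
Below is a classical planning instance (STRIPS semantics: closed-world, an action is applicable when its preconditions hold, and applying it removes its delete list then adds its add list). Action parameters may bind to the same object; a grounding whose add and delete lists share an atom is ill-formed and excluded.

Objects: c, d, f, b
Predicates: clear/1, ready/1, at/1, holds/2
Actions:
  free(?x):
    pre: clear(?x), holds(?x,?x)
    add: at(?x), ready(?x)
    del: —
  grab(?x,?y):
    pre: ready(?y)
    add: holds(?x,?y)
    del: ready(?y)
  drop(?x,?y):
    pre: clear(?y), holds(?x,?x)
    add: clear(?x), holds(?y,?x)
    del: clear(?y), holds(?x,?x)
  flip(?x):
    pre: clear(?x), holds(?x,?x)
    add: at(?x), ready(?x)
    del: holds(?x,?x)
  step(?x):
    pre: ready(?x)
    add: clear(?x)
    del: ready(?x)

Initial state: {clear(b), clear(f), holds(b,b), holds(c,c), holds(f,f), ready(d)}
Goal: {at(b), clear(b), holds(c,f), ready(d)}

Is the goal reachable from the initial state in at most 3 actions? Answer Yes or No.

Yes

1. free(f)  →  {at(f), clear(b), clear(f), holds(b,b), holds(c,c), holds(f,f), ready(d), ready(f)}
2. free(b)  →  {at(b), at(f), clear(b), clear(f), holds(b,b), holds(c,c), holds(f,f), ready(b), ready(d), ready(f)}
3. grab(c,f)  →  {at(b), at(f), clear(b), clear(f), holds(b,b), holds(c,c), holds(c,f), holds(f,f), ready(b), ready(d)}
optimal plan length = 3; 3 ≤ 3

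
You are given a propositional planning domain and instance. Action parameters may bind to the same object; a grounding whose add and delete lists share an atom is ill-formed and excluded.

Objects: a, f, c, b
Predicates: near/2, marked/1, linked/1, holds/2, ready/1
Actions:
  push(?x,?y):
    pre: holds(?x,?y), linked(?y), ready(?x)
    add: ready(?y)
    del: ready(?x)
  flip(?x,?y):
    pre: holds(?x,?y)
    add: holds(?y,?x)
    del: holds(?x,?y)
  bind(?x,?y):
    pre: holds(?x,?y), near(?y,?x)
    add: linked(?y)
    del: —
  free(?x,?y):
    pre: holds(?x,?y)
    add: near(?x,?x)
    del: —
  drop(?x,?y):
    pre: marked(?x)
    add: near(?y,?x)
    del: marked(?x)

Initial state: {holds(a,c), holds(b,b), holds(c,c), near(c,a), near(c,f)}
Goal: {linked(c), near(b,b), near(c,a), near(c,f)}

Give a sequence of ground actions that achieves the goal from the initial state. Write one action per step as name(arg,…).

bind(a,c); free(b,b)

1. bind(a,c)  →  {holds(a,c), holds(b,b), holds(c,c), linked(c), near(c,a), near(c,f)}
2. free(b,b)  →  {holds(a,c), holds(b,b), holds(c,c), linked(c), near(b,b), near(c,a), near(c,f)}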